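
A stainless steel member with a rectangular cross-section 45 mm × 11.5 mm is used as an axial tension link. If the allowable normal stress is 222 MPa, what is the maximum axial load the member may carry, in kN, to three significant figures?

A = 517.5 mm².
P_max = σ_allow · A = 222 · 517.5 = 114900 N = 114.9 kN.

115 kN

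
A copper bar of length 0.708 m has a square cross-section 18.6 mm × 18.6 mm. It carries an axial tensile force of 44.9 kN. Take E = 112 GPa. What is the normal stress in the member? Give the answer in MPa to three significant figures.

A = 346 mm².
σ = N/A = 44900/346 = 129.8 MPa.

130 MPa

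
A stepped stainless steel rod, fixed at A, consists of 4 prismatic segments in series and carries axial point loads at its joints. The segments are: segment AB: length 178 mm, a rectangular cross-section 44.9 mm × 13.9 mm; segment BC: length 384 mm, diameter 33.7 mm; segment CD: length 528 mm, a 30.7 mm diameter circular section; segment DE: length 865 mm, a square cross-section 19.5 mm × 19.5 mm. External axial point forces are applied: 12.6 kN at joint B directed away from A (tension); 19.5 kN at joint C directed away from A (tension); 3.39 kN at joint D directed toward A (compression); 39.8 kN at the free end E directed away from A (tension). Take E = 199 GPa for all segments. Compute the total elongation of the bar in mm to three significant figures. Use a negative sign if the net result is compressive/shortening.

0.805 mm

Internal axial forces (sectioning from the free end, tension +): N_DE = 39.8 kN, N_CD = 36.41 kN, N_BC = 55.91 kN, N_AB = 68.51 kN.
A_AB = 624.1 mm².
A_BC = 892 mm².
A_CD = 740.2 mm².
A_DE = 380.2 mm².
δ_AB = 68510·178/(624.1·199000) = 0.09819 mm
δ_BC = 55910·384/(892·199000) = 0.121 mm
δ_CD = 36410·528/(740.2·199000) = 0.1305 mm
δ_DE = 39800·865/(380.2·199000) = 0.455 mm
δ = Σδ_i = 0.8046 mm.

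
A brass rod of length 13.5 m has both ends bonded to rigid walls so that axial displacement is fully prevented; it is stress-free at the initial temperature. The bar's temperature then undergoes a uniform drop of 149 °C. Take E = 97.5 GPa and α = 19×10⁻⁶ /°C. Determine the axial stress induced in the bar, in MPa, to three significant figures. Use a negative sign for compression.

276 MPa

Free thermal expansion αLΔT = 19e-6 · 13500 · -149 = -38.22 mm.
The walls impose strain ε = −(-38.22)/13500 = 2.8310e-03; σ = Eε = 97500 · 2.8310e-03 = 276 MPa.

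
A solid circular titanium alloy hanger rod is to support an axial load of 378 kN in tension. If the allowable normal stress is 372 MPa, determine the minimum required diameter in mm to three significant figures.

36.0 mm

Required area A ≥ P/σ_allow = 378000/372 = 1016 mm².
For a solid circular section, d ≥ √(4A/π) = 35.97 mm.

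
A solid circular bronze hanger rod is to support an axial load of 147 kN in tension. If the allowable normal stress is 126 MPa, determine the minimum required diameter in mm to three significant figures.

Required area A ≥ P/σ_allow = 147000/126 = 1167 mm².
For a solid circular section, d ≥ √(4A/π) = 38.54 mm.

38.5 mm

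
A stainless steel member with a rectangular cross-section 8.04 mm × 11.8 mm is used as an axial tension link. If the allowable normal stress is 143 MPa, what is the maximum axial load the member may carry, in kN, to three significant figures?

13.6 kN

A = 94.87 mm².
P_max = σ_allow · A = 143 · 94.87 = 13570 N = 13.57 kN.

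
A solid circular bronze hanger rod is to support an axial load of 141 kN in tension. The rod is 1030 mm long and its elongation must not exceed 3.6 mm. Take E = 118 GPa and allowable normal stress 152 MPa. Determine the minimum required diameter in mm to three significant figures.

Required area A ≥ P/σ_allow = 141000/152 = 927.6 mm².
For a solid circular section, d ≥ √(4A/π) = 34.37 mm.
Elongation limit: A ≥ PL/(Eδ_allow) = 141000·1030/(118000·3.6) = 341.9 mm² ⇒ d ≥ 20.86 mm.
The stress limit governs.

34.4 mm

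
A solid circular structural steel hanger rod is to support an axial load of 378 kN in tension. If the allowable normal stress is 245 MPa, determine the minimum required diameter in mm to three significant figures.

44.3 mm

Required area A ≥ P/σ_allow = 378000/245 = 1543 mm².
For a solid circular section, d ≥ √(4A/π) = 44.32 mm.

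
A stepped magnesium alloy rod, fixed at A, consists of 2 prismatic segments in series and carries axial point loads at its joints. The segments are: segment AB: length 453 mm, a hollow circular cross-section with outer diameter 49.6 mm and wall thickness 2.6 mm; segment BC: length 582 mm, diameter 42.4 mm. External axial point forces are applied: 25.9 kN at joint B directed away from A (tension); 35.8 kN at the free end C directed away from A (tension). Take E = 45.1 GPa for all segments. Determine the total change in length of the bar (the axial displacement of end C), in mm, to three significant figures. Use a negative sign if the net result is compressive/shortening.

Internal axial forces (sectioning from the free end, tension +): N_BC = 35.8 kN, N_AB = 61.7 kN.
A_AB = 383.9 mm².
A_BC = 1412 mm².
δ_AB = 61700·453/(383.9·45100) = 1.614 mm
δ_BC = 35800·582/(1412·45100) = 0.3272 mm
δ = Σδ_i = 1.942 mm.

1.94 mm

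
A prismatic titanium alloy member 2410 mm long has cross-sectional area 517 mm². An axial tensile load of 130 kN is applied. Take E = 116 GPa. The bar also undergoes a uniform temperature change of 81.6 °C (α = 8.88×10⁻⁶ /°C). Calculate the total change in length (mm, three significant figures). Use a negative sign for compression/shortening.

δ_mech = NL/(AE) = 130000·2410/(517·116000) = 5.224 mm.
δ_thermal = αLΔT = 8.88e-6·2410·81.6 = 1.746 mm.
δ = δ_mech + δ_thermal = 6.97 mm.

6.97 mm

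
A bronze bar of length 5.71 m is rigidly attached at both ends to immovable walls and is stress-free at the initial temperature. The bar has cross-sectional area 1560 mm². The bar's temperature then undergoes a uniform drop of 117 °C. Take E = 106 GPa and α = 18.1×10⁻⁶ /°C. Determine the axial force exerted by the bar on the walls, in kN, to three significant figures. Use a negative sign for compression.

Free thermal expansion αLΔT = 18.1e-6 · 5710 · -117 = -12.09 mm.
The walls impose strain ε = −(-12.09)/5710 = 2.1177e-03; σ = Eε = 106000 · 2.1177e-03 = 224.5 MPa.
Wall reaction R = σ·A = 224.5·1560 = 350200 N = 350.2 kN.

350 kN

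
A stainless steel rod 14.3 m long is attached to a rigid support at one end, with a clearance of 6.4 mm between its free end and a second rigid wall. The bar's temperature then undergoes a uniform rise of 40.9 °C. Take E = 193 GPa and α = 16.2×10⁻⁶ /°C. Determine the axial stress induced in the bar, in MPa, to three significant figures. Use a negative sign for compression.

Free thermal expansion αLΔT = 16.2e-6 · 14300 · 40.9 = 9.475 mm.
The walls engage after the gap closes; constrained expansion = 9.475 − 6.4 = 3.075 mm.
The walls impose strain ε = −(3.075)/14300 = -2.1503e-04; σ = Eε = 193000 · -2.1503e-04 = -41.5 MPa.

-41.5 MPa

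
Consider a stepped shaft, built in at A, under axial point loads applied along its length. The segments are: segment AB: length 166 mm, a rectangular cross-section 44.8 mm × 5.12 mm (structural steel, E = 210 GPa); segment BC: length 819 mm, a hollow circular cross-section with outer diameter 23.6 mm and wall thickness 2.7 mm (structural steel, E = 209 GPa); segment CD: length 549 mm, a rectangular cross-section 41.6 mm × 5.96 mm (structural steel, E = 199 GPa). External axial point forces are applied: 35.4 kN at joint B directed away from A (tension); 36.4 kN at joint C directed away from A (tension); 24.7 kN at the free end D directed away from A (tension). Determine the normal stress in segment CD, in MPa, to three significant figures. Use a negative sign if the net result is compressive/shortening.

Internal axial forces (sectioning from the free end, tension +): N_CD = 24.7 kN, N_BC = 61.1 kN, N_AB = 96.5 kN.
A_CD = 247.9 mm².
σ_CD = N_CD/A_CD = 24700/247.9 = 99.62 MPa.

99.6 MPa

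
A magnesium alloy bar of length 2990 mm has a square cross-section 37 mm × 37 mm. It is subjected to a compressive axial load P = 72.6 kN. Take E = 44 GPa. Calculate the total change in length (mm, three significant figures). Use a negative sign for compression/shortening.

-3.60 mm

A = 1369 mm².
δ_mech = NL/(AE) = -72600·2990/(1369·44000) = -3.604 mm.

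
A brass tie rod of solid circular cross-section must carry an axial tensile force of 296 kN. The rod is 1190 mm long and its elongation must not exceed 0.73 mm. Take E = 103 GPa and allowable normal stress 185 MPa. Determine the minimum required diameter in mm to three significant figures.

77.2 mm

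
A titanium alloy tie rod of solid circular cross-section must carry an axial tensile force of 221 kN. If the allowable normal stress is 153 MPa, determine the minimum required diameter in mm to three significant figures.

42.9 mm

Required area A ≥ P/σ_allow = 221000/153 = 1444 mm².
For a solid circular section, d ≥ √(4A/π) = 42.89 mm.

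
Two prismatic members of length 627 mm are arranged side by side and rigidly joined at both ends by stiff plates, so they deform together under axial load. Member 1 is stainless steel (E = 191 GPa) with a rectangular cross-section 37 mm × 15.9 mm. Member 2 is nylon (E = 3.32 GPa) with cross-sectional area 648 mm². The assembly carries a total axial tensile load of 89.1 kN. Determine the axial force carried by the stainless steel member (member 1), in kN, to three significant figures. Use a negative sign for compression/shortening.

87.4 kN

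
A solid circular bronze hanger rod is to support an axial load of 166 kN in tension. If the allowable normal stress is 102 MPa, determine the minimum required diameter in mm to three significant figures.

Required area A ≥ P/σ_allow = 166000/102 = 1627 mm².
For a solid circular section, d ≥ √(4A/π) = 45.52 mm.

45.5 mm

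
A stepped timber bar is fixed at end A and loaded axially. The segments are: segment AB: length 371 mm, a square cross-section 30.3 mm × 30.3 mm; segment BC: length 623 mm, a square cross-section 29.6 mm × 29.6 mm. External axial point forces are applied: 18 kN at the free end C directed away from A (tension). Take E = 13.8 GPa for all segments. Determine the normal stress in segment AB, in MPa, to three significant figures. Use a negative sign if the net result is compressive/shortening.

19.6 MPa

Internal axial forces (sectioning from the free end, tension +): N_BC = 18 kN, N_AB = 18 kN.
A_AB = 918.1 mm².
σ_AB = N_AB/A_AB = 18000/918.1 = 19.61 MPa.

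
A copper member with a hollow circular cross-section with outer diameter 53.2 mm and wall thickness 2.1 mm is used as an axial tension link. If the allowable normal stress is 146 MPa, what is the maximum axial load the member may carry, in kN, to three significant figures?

49.2 kN

A = 337.1 mm².
P_max = σ_allow · A = 146 · 337.1 = 49220 N = 49.22 kN.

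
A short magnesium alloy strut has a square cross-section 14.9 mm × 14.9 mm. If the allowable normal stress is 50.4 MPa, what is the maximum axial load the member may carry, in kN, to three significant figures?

11.2 kN

A = 222 mm².
P_max = σ_allow · A = 50.4 · 222 = 11190 N = 11.19 kN.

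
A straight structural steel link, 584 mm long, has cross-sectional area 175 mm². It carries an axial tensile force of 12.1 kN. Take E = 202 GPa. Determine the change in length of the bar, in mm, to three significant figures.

0.200 mm

δ_mech = NL/(AE) = 12100·584/(175·202000) = 0.1999 mm.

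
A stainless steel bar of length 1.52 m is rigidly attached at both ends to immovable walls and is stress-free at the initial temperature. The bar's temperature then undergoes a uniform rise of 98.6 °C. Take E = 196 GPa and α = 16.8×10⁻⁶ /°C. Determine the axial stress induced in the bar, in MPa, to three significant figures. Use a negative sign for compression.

Free thermal expansion αLΔT = 16.8e-6 · 1520 · 98.6 = 2.518 mm.
The walls impose strain ε = −(2.518)/1520 = -1.6565e-03; σ = Eε = 196000 · -1.6565e-03 = -324.7 MPa.

-325 MPa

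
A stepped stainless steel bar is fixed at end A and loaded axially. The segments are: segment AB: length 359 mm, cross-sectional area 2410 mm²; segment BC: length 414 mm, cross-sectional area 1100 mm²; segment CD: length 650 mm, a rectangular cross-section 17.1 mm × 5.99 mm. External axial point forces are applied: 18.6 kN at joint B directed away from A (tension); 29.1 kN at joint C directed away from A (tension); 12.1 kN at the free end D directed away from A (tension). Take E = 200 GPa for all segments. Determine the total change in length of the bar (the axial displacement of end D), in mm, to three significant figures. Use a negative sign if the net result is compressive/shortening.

Internal axial forces (sectioning from the free end, tension +): N_CD = 12.1 kN, N_BC = 41.2 kN, N_AB = 59.8 kN.
A_CD = 102.4 mm².
δ_AB = 59800·359/(2410·200000) = 0.04454 mm
δ_BC = 41200·414/(1100·200000) = 0.07753 mm
δ_CD = 12100·650/(102.4·200000) = 0.3839 mm
δ = Σδ_i = 0.506 mm.

0.506 mm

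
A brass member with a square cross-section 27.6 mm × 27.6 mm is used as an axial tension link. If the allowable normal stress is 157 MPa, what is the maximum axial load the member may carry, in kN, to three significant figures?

A = 761.8 mm².
P_max = σ_allow · A = 157 · 761.8 = 119600 N = 119.6 kN.

120 kN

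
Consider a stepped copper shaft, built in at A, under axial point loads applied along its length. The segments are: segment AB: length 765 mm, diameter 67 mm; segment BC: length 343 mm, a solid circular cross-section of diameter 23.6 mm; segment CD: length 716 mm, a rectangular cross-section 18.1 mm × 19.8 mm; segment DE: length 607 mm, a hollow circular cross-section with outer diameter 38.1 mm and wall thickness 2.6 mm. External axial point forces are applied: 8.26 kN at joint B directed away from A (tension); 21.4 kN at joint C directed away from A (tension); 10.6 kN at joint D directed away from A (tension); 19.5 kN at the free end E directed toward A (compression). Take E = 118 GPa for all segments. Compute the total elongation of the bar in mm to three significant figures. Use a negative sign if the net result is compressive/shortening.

-0.375 mm

Internal axial forces (sectioning from the free end, tension +): N_DE = -19.5 kN, N_CD = -8.9 kN, N_BC = 12.5 kN, N_AB = 20.76 kN.
A_AB = 3526 mm².
A_BC = 437.4 mm².
A_CD = 358.4 mm².
A_DE = 290 mm².
δ_AB = 20760·765/(3526·118000) = 0.03817 mm
δ_BC = 12500·343/(437.4·118000) = 0.08306 mm
δ_CD = -8900·716/(358.4·118000) = -0.1507 mm
δ_DE = -19500·607/(290·118000) = -0.3459 mm
δ = Σδ_i = -0.3754 mm.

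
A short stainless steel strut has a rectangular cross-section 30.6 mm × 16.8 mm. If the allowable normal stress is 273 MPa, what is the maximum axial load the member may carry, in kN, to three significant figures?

140 kN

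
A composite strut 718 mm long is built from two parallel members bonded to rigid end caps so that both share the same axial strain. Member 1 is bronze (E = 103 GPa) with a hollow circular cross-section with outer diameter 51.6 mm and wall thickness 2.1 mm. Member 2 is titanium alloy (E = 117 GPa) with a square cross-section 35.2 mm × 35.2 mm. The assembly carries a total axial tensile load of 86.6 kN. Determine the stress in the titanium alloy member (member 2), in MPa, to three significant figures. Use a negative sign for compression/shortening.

56.7 MPa

A_1 = 326.6 mm².
A_2 = 1239 mm².
Equal strain + equilibrium ⇒ each member carries load in proportion to AE: A₁E₁ = 33640000 N, A₂E₂ = 145000000 N, ΣAE = 178600000 N.
σ₂ = P·E₂/ΣAE = 86600·117000/178600000 = 56.73 MPa.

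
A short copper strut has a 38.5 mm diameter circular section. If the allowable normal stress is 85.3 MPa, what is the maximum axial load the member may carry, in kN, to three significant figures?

A = 1164 mm².
P_max = σ_allow · A = 85.3 · 1164 = 99300 N = 99.3 kN.

99.3 kN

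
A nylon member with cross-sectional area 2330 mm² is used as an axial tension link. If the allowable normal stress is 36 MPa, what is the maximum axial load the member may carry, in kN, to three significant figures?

83.9 kN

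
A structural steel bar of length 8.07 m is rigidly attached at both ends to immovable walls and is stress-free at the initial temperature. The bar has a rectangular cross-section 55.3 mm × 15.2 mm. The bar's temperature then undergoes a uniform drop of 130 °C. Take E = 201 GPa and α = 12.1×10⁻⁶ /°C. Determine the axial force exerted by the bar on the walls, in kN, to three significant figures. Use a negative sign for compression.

266 kN

Free thermal expansion αLΔT = 12.1e-6 · 8070 · -130 = -12.69 mm.
The walls impose strain ε = −(-12.69)/8070 = 1.5730e-03; σ = Eε = 201000 · 1.5730e-03 = 316.2 MPa.
Wall reaction R = σ·A = 316.2·840.6 = 265800 N = 265.8 kN.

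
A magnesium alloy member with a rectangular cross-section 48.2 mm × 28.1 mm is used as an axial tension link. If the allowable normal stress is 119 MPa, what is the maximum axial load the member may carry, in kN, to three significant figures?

161 kN

A = 1354 mm².
P_max = σ_allow · A = 119 · 1354 = 161200 N = 161.2 kN.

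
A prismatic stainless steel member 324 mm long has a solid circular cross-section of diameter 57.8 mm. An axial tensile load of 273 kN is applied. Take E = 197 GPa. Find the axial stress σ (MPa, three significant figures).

A = 2624 mm².
σ = N/A = 273000/2624 = 104 MPa.

104 MPa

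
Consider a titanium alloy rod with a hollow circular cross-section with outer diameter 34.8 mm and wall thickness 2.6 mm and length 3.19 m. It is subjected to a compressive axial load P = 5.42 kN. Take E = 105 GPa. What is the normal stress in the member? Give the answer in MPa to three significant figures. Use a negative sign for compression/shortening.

-20.6 MPa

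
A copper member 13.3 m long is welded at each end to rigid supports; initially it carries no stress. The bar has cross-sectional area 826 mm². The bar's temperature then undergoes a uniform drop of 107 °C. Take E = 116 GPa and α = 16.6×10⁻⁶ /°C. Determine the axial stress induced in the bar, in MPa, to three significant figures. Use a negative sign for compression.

206 MPa

Free thermal expansion αLΔT = 16.6e-6 · 13300 · -107 = -23.62 mm.
The walls impose strain ε = −(-23.62)/13300 = 1.7762e-03; σ = Eε = 116000 · 1.7762e-03 = 206 MPa.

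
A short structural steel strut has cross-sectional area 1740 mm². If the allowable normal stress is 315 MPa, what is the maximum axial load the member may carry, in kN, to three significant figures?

548 kN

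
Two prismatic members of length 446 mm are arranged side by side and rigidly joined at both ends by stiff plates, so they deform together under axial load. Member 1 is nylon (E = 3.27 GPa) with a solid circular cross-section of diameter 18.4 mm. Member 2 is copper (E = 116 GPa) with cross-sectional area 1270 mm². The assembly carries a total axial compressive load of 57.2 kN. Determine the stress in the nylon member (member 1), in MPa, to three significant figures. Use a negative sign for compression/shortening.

-1.26 MPa

A_1 = 265.9 mm².
Equal strain + equilibrium ⇒ each member carries load in proportion to AE: A₁E₁ = 869500 N, A₂E₂ = 147300000 N, ΣAE = 148200000 N.
σ₁ = P·E₁/ΣAE = -57200·3270/148200000 = -1.262 MPa.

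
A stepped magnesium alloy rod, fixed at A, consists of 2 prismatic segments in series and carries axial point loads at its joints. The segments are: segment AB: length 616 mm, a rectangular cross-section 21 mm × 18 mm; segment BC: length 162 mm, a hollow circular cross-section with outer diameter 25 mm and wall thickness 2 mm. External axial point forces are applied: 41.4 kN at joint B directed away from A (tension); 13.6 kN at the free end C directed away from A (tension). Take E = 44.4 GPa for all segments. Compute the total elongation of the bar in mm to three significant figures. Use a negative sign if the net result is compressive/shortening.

2.36 mm

Internal axial forces (sectioning from the free end, tension +): N_BC = 13.6 kN, N_AB = 55 kN.
A_AB = 378 mm².
A_BC = 144.5 mm².
δ_AB = 55000·616/(378·44400) = 2.019 mm
δ_BC = 13600·162/(144.5·44400) = 0.3434 mm
δ = Σδ_i = 2.362 mm.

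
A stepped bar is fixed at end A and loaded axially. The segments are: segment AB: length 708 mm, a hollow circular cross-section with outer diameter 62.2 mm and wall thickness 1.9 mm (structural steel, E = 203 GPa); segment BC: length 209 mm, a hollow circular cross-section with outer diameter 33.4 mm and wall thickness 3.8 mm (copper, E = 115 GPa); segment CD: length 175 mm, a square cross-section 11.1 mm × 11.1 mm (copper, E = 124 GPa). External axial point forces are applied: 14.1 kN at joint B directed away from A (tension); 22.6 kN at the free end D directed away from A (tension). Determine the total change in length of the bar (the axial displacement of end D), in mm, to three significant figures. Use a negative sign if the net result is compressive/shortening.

0.731 mm

Internal axial forces (sectioning from the free end, tension +): N_CD = 22.6 kN, N_BC = 22.6 kN, N_AB = 36.7 kN.
A_AB = 359.9 mm².
A_BC = 353.4 mm².
A_CD = 123.2 mm².
δ_AB = 36700·708/(359.9·203000) = 0.3556 mm
δ_BC = 22600·209/(353.4·115000) = 0.1162 mm
δ_CD = 22600·175/(123.2·124000) = 0.2589 mm
δ = Σδ_i = 0.7307 mm.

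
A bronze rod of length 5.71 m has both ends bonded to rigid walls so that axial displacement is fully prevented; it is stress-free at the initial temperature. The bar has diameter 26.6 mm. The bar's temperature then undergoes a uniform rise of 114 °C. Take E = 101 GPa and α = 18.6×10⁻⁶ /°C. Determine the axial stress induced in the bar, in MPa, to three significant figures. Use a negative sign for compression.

-214 MPa

Free thermal expansion αLΔT = 18.6e-6 · 5710 · 114 = 12.11 mm.
The walls impose strain ε = −(12.11)/5710 = -2.1204e-03; σ = Eε = 101000 · -2.1204e-03 = -214.2 MPa.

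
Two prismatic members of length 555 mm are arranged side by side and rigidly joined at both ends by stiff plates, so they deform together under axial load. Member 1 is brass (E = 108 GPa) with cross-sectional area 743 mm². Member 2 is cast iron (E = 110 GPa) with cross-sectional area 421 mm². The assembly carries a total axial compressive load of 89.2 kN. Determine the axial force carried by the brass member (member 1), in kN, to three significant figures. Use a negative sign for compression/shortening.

Equal strain + equilibrium ⇒ each member carries load in proportion to AE: A₁E₁ = 80240000 N, A₂E₂ = 46310000 N, ΣAE = 126600000 N.
F₁ = P·A₁E₁/ΣAE = -89200·80240000/126600000 = -56560 N.

-56.6 kN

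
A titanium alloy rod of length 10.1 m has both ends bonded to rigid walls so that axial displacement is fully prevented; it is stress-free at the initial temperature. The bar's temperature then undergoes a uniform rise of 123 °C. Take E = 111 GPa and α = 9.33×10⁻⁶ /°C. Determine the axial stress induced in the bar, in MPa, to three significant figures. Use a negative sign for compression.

Free thermal expansion αLΔT = 9.33e-6 · 10100 · 123 = 11.59 mm.
The walls impose strain ε = −(11.59)/10100 = -1.1476e-03; σ = Eε = 111000 · -1.1476e-03 = -127.4 MPa.

-127 MPa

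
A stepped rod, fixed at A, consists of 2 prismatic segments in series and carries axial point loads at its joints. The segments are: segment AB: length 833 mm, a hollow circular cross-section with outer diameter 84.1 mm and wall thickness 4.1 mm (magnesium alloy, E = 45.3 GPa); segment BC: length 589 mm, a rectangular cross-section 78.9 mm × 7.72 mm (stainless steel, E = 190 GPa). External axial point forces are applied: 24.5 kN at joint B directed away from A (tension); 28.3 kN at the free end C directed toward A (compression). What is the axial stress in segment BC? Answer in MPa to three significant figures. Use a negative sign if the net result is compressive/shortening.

-46.5 MPa

Internal axial forces (sectioning from the free end, tension +): N_BC = -28.3 kN, N_AB = -3.8 kN.
A_BC = 609.1 mm².
σ_BC = N_BC/A_BC = -28300/609.1 = -46.46 MPa.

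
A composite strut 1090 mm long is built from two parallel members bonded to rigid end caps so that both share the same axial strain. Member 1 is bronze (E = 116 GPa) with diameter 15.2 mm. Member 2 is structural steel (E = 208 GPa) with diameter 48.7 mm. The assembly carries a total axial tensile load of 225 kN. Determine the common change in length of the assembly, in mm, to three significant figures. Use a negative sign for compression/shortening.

A_1 = 181.5 mm².
A_2 = 1863 mm².
Equal strain + equilibrium ⇒ each member carries load in proportion to AE: A₁E₁ = 21050000 N, A₂E₂ = 387400000 N, ΣAE = 408500000 N.
δ = PL/ΣAE = 225000·1090/408500000 = 0.6004 mm.

0.600 mm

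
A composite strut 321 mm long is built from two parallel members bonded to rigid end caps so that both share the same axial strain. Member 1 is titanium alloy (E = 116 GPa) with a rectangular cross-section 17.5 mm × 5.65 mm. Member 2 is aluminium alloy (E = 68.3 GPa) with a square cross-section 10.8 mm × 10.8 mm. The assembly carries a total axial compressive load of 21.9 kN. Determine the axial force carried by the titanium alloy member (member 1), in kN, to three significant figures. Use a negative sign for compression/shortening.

A_1 = 98.88 mm².
A_2 = 116.6 mm².
Equal strain + equilibrium ⇒ each member carries load in proportion to AE: A₁E₁ = 11470000 N, A₂E₂ = 7967000 N, ΣAE = 19440000 N.
F₁ = P·A₁E₁/ΣAE = -21900·11470000/19440000 = -12920 N.

-12.9 kN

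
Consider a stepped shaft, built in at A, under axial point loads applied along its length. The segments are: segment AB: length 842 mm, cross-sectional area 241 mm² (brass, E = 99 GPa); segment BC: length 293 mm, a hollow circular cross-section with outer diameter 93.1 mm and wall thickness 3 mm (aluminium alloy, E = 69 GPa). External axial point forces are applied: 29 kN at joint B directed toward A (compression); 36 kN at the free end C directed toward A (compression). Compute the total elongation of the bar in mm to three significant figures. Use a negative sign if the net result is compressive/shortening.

-2.47 mm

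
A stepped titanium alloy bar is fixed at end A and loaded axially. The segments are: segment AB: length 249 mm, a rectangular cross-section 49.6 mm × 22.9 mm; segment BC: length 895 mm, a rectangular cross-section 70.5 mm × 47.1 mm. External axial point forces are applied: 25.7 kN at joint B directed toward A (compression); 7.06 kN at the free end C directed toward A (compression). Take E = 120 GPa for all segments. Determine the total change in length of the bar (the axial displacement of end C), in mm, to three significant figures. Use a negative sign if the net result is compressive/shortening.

-0.0757 mm

Internal axial forces (sectioning from the free end, tension +): N_BC = -7.06 kN, N_AB = -32.76 kN.
A_AB = 1136 mm².
A_BC = 3321 mm².
δ_AB = -32760·249/(1136·120000) = -0.05985 mm
δ_BC = -7060·895/(3321·120000) = -0.01586 mm
δ = Σδ_i = -0.0757 mm.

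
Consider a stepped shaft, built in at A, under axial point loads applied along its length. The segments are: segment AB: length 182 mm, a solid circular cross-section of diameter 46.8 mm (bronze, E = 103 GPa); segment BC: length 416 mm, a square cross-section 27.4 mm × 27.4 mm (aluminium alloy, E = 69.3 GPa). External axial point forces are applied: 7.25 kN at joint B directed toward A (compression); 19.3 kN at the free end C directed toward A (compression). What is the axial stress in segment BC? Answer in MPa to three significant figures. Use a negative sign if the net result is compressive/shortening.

-25.7 MPa

Internal axial forces (sectioning from the free end, tension +): N_BC = -19.3 kN, N_AB = -26.55 kN.
A_BC = 750.8 mm².
σ_BC = N_BC/A_BC = -19300/750.8 = -25.71 MPa.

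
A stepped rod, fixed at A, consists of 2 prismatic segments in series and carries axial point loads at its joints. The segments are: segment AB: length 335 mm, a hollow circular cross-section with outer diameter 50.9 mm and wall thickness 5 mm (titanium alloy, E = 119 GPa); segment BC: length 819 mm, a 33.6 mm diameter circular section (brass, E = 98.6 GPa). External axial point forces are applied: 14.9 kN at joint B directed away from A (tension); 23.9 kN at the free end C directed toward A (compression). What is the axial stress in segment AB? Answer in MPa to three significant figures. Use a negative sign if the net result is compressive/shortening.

Internal axial forces (sectioning from the free end, tension +): N_BC = -23.9 kN, N_AB = -9 kN.
A_AB = 721 mm².
σ_AB = N_AB/A_AB = -9000/721 = -12.48 MPa.

-12.5 MPa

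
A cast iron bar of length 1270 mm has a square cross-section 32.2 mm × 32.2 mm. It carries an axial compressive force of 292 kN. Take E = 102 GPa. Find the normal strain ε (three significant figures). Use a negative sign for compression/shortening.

-0.00276

A = 1037 mm².
σ = N/A = -281.6 MPa; ε = σ/E = -281.6/102000 = -2.761e-03.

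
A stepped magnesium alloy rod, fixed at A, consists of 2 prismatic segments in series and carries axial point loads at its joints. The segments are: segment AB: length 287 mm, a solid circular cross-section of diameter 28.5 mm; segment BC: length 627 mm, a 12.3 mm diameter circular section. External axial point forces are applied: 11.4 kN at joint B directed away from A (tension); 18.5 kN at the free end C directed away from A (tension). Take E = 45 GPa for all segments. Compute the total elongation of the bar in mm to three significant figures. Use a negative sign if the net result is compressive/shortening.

2.47 mm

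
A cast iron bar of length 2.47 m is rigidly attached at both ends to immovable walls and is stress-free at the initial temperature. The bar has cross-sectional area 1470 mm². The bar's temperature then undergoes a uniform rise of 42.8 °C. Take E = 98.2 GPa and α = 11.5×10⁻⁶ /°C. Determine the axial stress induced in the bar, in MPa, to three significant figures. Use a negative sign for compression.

Free thermal expansion αLΔT = 11.5e-6 · 2470 · 42.8 = 1.216 mm.
The walls impose strain ε = −(1.216)/2470 = -4.9220e-04; σ = Eε = 98200 · -4.9220e-04 = -48.33 MPa.

-48.3 MPa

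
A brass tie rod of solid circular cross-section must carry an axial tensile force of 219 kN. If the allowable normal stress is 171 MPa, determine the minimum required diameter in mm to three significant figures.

Required area A ≥ P/σ_allow = 219000/171 = 1281 mm².
For a solid circular section, d ≥ √(4A/π) = 40.38 mm.

40.4 mm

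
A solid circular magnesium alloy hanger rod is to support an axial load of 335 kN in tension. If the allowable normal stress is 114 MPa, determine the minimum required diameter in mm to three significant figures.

61.2 mm

Required area A ≥ P/σ_allow = 335000/114 = 2939 mm².
For a solid circular section, d ≥ √(4A/π) = 61.17 mm.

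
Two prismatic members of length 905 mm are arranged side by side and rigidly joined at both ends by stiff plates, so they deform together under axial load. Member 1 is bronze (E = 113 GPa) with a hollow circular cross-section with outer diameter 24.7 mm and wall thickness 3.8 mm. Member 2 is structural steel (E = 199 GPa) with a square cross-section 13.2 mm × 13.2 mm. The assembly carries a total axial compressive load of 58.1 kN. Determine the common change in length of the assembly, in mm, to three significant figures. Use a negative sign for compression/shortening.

-0.836 mm

A_1 = 249.5 mm².
A_2 = 174.2 mm².
Equal strain + equilibrium ⇒ each member carries load in proportion to AE: A₁E₁ = 28190000 N, A₂E₂ = 34670000 N, ΣAE = 62870000 N.
δ = PL/ΣAE = -58100·905/62870000 = -0.8364 mm.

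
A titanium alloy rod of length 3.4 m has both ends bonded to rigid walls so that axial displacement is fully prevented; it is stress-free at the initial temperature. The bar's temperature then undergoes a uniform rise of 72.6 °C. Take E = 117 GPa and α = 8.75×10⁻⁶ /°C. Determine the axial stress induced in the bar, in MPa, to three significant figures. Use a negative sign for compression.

Free thermal expansion αLΔT = 8.75e-6 · 3400 · 72.6 = 2.16 mm.
The walls impose strain ε = −(2.16)/3400 = -6.3525e-04; σ = Eε = 117000 · -6.3525e-04 = -74.32 MPa.

-74.3 MPa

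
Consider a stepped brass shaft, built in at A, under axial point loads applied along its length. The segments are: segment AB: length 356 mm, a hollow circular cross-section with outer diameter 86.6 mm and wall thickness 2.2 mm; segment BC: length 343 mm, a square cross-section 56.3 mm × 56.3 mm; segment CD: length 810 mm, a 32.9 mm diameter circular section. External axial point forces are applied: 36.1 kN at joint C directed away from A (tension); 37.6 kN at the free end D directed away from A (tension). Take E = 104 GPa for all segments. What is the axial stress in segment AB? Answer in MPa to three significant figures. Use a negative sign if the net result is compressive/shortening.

Internal axial forces (sectioning from the free end, tension +): N_CD = 37.6 kN, N_BC = 73.7 kN, N_AB = 73.7 kN.
A_AB = 583.3 mm².
σ_AB = N_AB/A_AB = 73700/583.3 = 126.3 MPa.

126 MPa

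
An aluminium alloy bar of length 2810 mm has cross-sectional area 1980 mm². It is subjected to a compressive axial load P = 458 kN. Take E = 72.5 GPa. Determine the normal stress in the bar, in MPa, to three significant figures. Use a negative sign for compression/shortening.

-231 MPa

σ = N/A = -458000/1980 = -231.3 MPa.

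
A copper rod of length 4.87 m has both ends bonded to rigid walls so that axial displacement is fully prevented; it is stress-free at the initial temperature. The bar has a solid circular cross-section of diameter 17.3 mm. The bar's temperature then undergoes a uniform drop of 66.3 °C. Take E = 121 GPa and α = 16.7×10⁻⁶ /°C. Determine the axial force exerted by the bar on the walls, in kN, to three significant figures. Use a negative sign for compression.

Free thermal expansion αLΔT = 16.7e-6 · 4870 · -66.3 = -5.392 mm.
The walls impose strain ε = −(-5.392)/4870 = 1.1072e-03; σ = Eε = 121000 · 1.1072e-03 = 134 MPa.
Wall reaction R = σ·A = 134·235.1 = 31490 N = 31.49 kN.

31.5 kN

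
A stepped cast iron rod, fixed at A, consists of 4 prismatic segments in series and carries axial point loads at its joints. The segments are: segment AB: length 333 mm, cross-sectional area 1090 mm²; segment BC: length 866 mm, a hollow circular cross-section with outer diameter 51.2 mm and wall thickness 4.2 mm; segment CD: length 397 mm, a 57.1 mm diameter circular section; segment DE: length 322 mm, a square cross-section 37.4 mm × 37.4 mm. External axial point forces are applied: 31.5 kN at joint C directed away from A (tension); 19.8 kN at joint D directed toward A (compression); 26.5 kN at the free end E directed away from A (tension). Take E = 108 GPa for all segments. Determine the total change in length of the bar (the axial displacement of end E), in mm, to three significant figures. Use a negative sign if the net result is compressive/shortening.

0.668 mm

Internal axial forces (sectioning from the free end, tension +): N_DE = 26.5 kN, N_CD = 6.7 kN, N_BC = 38.2 kN, N_AB = 38.2 kN.
A_BC = 620.2 mm².
A_CD = 2561 mm².
A_DE = 1399 mm².
δ_AB = 38200·333/(1090·108000) = 0.1081 mm
δ_BC = 38200·866/(620.2·108000) = 0.4939 mm
δ_CD = 6700·397/(2561·108000) = 0.009618 mm
δ_DE = 26500·322/(1399·108000) = 0.05649 mm
δ = Σδ_i = 0.6681 mm.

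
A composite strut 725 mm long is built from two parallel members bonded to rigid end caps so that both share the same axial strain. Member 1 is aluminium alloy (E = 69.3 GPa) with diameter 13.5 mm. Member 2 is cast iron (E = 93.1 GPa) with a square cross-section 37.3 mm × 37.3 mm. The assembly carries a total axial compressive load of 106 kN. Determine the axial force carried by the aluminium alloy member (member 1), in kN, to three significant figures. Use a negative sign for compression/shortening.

A_1 = 143.1 mm².
A_2 = 1391 mm².
Equal strain + equilibrium ⇒ each member carries load in proportion to AE: A₁E₁ = 9920000 N, A₂E₂ = 129500000 N, ΣAE = 139400000 N.
F₁ = P·A₁E₁/ΣAE = -106000·9920000/139400000 = -7540 N.

-7.54 kN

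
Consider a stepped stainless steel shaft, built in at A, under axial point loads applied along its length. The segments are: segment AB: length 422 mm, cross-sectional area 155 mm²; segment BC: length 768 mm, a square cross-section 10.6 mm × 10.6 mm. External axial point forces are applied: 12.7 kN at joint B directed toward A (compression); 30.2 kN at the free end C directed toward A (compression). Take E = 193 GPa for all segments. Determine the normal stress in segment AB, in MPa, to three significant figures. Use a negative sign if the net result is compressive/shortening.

Internal axial forces (sectioning from the free end, tension +): N_BC = -30.2 kN, N_AB = -42.9 kN.
σ_AB = N_AB/A_AB = -42900/155 = -276.8 MPa.

-277 MPa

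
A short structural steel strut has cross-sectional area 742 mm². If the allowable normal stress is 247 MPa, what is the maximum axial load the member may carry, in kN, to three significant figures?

P_max = σ_allow · A = 247 · 742 = 183300 N = 183.3 kN.

183 kN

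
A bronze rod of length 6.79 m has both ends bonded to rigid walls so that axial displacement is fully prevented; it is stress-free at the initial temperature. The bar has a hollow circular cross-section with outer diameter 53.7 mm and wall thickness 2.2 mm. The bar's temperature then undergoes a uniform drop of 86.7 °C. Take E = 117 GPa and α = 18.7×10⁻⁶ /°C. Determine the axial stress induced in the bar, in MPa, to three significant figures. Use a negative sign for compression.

Free thermal expansion αLΔT = 18.7e-6 · 6790 · -86.7 = -11.01 mm.
The walls impose strain ε = −(-11.01)/6790 = 1.6213e-03; σ = Eε = 117000 · 1.6213e-03 = 189.7 MPa.

190 MPa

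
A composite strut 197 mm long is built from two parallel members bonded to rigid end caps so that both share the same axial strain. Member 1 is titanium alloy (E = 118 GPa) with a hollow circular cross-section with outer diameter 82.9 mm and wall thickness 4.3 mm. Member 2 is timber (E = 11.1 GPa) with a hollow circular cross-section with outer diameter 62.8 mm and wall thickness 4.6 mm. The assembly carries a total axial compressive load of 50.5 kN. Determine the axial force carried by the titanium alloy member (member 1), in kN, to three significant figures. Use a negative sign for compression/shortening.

-47.0 kN

A_1 = 1062 mm².
A_2 = 841.1 mm².
Equal strain + equilibrium ⇒ each member carries load in proportion to AE: A₁E₁ = 125300000 N, A₂E₂ = 9336000 N, ΣAE = 134600000 N.
F₁ = P·A₁E₁/ΣAE = -50500·125300000/134600000 = -47000 N.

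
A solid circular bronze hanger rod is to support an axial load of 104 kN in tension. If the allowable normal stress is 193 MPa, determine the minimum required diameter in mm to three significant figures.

Required area A ≥ P/σ_allow = 104000/193 = 538.9 mm².
For a solid circular section, d ≥ √(4A/π) = 26.19 mm.

26.2 mm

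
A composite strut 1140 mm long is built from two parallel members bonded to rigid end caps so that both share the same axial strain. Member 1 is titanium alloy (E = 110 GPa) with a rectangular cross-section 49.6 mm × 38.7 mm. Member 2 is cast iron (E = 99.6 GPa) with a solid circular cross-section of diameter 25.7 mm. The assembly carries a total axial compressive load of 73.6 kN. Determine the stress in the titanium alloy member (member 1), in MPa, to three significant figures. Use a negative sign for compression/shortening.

A_1 = 1920 mm².
A_2 = 518.7 mm².
Equal strain + equilibrium ⇒ each member carries load in proportion to AE: A₁E₁ = 211100000 N, A₂E₂ = 51670000 N, ΣAE = 262800000 N.
σ₁ = P·E₁/ΣAE = -73600·110000/262800000 = -30.81 MPa.

-30.8 MPa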